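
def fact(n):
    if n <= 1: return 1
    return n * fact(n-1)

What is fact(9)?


fact(9)
= 9 * fact(8)
= 9 * 8 * fact(7)
= 9 * 8 * 7 * fact(6)
= 9 * 8 * 7 * 6 * fact(5)
= 9 * 8 * 7 * 6 * 5 * fact(4)
= 9 * 8 * 7 * 6 * 5 * 4 * fact(3)
= 9 * 8 * 7 * 6 * 5 * 4 * 3 * fact(2)
= 9 * 8 * 7 * 6 * 5 * 4 * 3 * 2 * fact(1)
= 9 * 8 * 7 * 6 * 5 * 4 * 3 * 2 * 1
= 362880

362880


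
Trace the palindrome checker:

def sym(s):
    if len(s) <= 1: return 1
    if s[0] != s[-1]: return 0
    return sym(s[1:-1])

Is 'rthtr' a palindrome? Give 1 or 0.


sym('rthtr'): s[0]='r' == s[-1]='r' -> check sym('tht')
sym('tht'): s[0]='t' == s[-1]='t' -> check sym('h')
sym('h'): len <= 1 -> return 1  (base case)
Result: 1 (palindrome)

1


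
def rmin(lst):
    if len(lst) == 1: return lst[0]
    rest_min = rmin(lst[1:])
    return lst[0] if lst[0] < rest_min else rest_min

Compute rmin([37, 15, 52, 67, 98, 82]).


rmin([37, 15, 52, 67, 98, 82]): compare 37 with rmin([15, 52, 67, 98, 82])
rmin([15, 52, 67, 98, 82]): compare 15 with rmin([52, 67, 98, 82])
rmin([52, 67, 98, 82]): compare 52 with rmin([67, 98, 82])
rmin([67, 98, 82]): compare 67 with rmin([98, 82])
rmin([98, 82]): compare 98 with rmin([82])
rmin([82]) = 82  (base case)
Compare 98 with 82 -> 82
Compare 67 with 82 -> 67
Compare 52 with 67 -> 52
Compare 15 with 52 -> 15
Compare 37 with 15 -> 15

15


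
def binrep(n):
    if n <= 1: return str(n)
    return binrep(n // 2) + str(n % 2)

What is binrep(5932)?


binrep(5932) = binrep(2966) + '0'
binrep(2966) = binrep(1483) + '0'
binrep(1483) = binrep(741) + '1'
binrep(741) = binrep(370) + '1'
binrep(370) = binrep(185) + '0'
binrep(185) = binrep(92) + '1'
binrep(92) = binrep(46) + '0'
binrep(46) = binrep(23) + '0'
binrep(23) = binrep(11) + '1'
binrep(11) = binrep(5) + '1'
binrep(5) = binrep(2) + '1'
binrep(2) = binrep(1) + '0'
binrep(1) = '1'  (base case)
Concatenating: '1' + '0' + '1' + '1' + '1' + '0' + '0' + '1' + '0' + '1' + '1' + '0' + '0' = '1011100101100'

1011100101100


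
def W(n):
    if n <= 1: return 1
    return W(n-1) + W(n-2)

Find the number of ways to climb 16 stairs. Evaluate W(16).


Building up from base cases:
W(0) = 1
W(1) = 1
W(2) = W(1) + W(0) = 1 + 1 = 2
W(3) = W(2) + W(1) = 2 + 1 = 3
W(4) = W(3) + W(2) = 3 + 2 = 5
W(5) = W(4) + W(3) = 5 + 3 = 8
W(6) = W(5) + W(4) = 8 + 5 = 13
W(7) = W(6) + W(5) = 13 + 8 = 21
W(8) = W(7) + W(6) = 21 + 13 = 34
W(9) = W(8) + W(7) = 34 + 21 = 55
W(10) = W(9) + W(8) = 55 + 34 = 89
W(11) = W(10) + W(9) = 89 + 55 = 144
W(12) = W(11) + W(10) = 144 + 89 = 233
W(13) = W(12) + W(11) = 233 + 144 = 377
W(14) = W(13) + W(12) = 377 + 233 = 610
W(15) = W(14) + W(13) = 610 + 377 = 987
W(16) = W(15) + W(14) = 987 + 610 = 1597

1597


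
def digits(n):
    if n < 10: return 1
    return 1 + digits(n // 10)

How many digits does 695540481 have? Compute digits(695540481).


digits(695540481) = 1 + digits(69554048)
digits(69554048) = 1 + digits(6955404)
digits(6955404) = 1 + digits(695540)
digits(695540) = 1 + digits(69554)
digits(69554) = 1 + digits(6955)
digits(6955) = 1 + digits(695)
digits(695) = 1 + digits(69)
digits(69) = 1 + digits(6)
digits(6) = 1  (base case: 6 < 10)
Unwinding: 1 + 1 + 1 + 1 + 1 + 1 + 1 + 1 + 1 = 9

9


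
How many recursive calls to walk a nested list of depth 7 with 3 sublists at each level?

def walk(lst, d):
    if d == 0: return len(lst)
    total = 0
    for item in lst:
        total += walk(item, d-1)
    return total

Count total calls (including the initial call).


At depth 0 (root): 1 call
At depth 1: each of 1 parents calls walk on 3 children = 3 calls
At depth 2: each of 3 parents calls walk on 3 children = 9 calls
At depth 3: each of 9 parents calls walk on 3 children = 27 calls
At depth 4: each of 27 parents calls walk on 3 children = 81 calls
At depth 5: each of 81 parents calls walk on 3 children = 243 calls
At depth 6: each of 243 parents calls walk on 3 children = 729 calls
At depth 7: each of 729 parents calls walk on 3 children = 2187 calls
Total: 1 + 3 + 9 + 27 + 81 + 243 + 729 + 2187 = 3280

3280


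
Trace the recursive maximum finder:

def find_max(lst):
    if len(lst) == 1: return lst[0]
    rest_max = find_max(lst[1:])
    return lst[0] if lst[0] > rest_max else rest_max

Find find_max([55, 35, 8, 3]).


find_max([55, 35, 8, 3]): compare 55 with find_max([35, 8, 3])
find_max([35, 8, 3]): compare 35 with find_max([8, 3])
find_max([8, 3]): compare 8 with find_max([3])
find_max([3]) = 3  (base case)
Compare 8 with 3 -> 8
Compare 35 with 8 -> 35
Compare 55 with 35 -> 55

55


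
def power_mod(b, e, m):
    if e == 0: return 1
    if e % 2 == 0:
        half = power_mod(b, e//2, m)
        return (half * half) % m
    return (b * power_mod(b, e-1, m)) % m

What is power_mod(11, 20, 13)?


power_mod(11, 20, 13): e is even, compute power_mod(11, 10, 13)
  power_mod(11, 10, 13): e is even, compute power_mod(11, 5, 13)
    power_mod(11, 5, 13): e is odd, compute power_mod(11, 4, 13)
      power_mod(11, 4, 13): e is even, compute power_mod(11, 2, 13)
        power_mod(11, 2, 13): e is even, compute power_mod(11, 1, 13)
          power_mod(11, 1, 13): e is odd, compute power_mod(11, 0, 13)
          power_mod(11, 0, 13) = 1
          (11 * 1) % 13 = 11
        half=11, (11*11) % 13 = 4
      half=4, (4*4) % 13 = 3
    (11 * 3) % 13 = 7
  half=7, (7*7) % 13 = 10
half=10, (10*10) % 13 = 9

9


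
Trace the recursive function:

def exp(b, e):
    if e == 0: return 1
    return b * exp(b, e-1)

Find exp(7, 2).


exp(7, 2)
= 7 * exp(7, 1)
= 7 * 7 * exp(7, 0)
= 7 * 7 * 1
= 49

49


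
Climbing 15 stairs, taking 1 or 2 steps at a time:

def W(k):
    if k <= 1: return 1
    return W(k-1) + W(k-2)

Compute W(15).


Building up from base cases:
W(0) = 1
W(1) = 1
W(2) = W(1) + W(0) = 1 + 1 = 2
W(3) = W(2) + W(1) = 2 + 1 = 3
W(4) = W(3) + W(2) = 3 + 2 = 5
W(5) = W(4) + W(3) = 5 + 3 = 8
W(6) = W(5) + W(4) = 8 + 5 = 13
W(7) = W(6) + W(5) = 13 + 8 = 21
W(8) = W(7) + W(6) = 21 + 13 = 34
W(9) = W(8) + W(7) = 34 + 21 = 55
W(10) = W(9) + W(8) = 55 + 34 = 89
W(11) = W(10) + W(9) = 89 + 55 = 144
W(12) = W(11) + W(10) = 144 + 89 = 233
W(13) = W(12) + W(11) = 233 + 144 = 377
W(14) = W(13) + W(12) = 377 + 233 = 610
W(15) = W(14) + W(13) = 610 + 377 = 987

987


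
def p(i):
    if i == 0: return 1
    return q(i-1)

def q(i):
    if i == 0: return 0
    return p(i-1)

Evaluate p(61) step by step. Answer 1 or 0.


p(61) = q(60)
q(60) = p(59)
p(59) = q(58)
q(58) = p(57)
p(57) = q(56)
q(56) = p(55)
p(55) = q(54)
q(54) = p(53)
p(53) = q(52)
q(52) = p(51)
p(51) = q(50)
q(50) = p(49)
p(49) = q(48)
q(48) = p(47)
p(47) = q(46)
q(46) = p(45)
p(45) = q(44)
q(44) = p(43)
p(43) = q(42)
q(42) = p(41)
p(41) = q(40)
q(40) = p(39)
p(39) = q(38)
q(38) = p(37)
p(37) = q(36)
q(36) = p(35)
p(35) = q(34)
q(34) = p(33)
p(33) = q(32)
q(32) = p(31)
p(31) = q(30)
q(30) = p(29)
p(29) = q(28)
q(28) = p(27)
p(27) = q(26)
q(26) = p(25)
p(25) = q(24)
q(24) = p(23)
p(23) = q(22)
q(22) = p(21)
p(21) = q(20)
q(20) = p(19)
p(19) = q(18)
q(18) = p(17)
p(17) = q(16)
q(16) = p(15)
p(15) = q(14)
q(14) = p(13)
p(13) = q(12)
q(12) = p(11)
p(11) = q(10)
q(10) = p(9)
p(9) = q(8)
q(8) = p(7)
p(7) = q(6)
q(6) = p(5)
p(5) = q(4)
q(4) = p(3)
p(3) = q(2)
q(2) = p(1)
p(1) = q(0)
q(0) = 0  (base case)
Result: 0

0


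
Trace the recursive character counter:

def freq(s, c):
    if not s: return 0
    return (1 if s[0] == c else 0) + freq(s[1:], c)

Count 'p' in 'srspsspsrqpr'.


s[0]='s' != 'p' -> 0
s[0]='r' != 'p' -> 0
s[0]='s' != 'p' -> 0
s[0]='p' == 'p' -> 1
s[0]='s' != 'p' -> 0
s[0]='s' != 'p' -> 0
s[0]='p' == 'p' -> 1
s[0]='s' != 'p' -> 0
s[0]='r' != 'p' -> 0
s[0]='q' != 'p' -> 0
s[0]='p' == 'p' -> 1
s[0]='r' != 'p' -> 0
Sum: 0 + 0 + 0 + 1 + 0 + 0 + 1 + 0 + 0 + 0 + 1 + 0 = 3

3


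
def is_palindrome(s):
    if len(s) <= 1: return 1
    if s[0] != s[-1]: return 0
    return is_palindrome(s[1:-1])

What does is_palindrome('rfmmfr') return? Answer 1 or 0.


is_palindrome('rfmmfr'): s[0]='r' == s[-1]='r' -> check is_palindrome('fmmf')
is_palindrome('fmmf'): s[0]='f' == s[-1]='f' -> check is_palindrome('mm')
is_palindrome('mm'): s[0]='m' == s[-1]='m' -> check is_palindrome('')
is_palindrome(''): len <= 1 -> return 1  (base case)
Result: 1 (palindrome)

1


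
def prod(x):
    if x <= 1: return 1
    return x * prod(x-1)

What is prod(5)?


prod(5)
= 5 * prod(4)
= 5 * 4 * prod(3)
= 5 * 4 * 3 * prod(2)
= 5 * 4 * 3 * 2 * prod(1)
= 5 * 4 * 3 * 2 * 1
= 120

120


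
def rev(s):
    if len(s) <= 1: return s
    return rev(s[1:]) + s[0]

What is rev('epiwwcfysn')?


rev('epiwwcfysn') = rev('piwwcfysn') + 'e'
rev('piwwcfysn') = rev('iwwcfysn') + 'p'
rev('iwwcfysn') = rev('wwcfysn') + 'i'
rev('wwcfysn') = rev('wcfysn') + 'w'
rev('wcfysn') = rev('cfysn') + 'w'
rev('cfysn') = rev('fysn') + 'c'
rev('fysn') = rev('ysn') + 'f'
rev('ysn') = rev('sn') + 'y'
rev('sn') = rev('n') + 's'
rev('n') = 'n'  (base case)
Concatenating: 'n' + 's' + 'y' + 'f' + 'c' + 'w' + 'w' + 'i' + 'p' + 'e' = 'nsyfcwwipe'

nsyfcwwipe


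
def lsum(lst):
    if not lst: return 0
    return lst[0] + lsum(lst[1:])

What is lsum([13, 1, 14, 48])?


lsum([13, 1, 14, 48]) = 13 + lsum([1, 14, 48])
lsum([1, 14, 48]) = 1 + lsum([14, 48])
lsum([14, 48]) = 14 + lsum([48])
lsum([48]) = 48 + lsum([])
lsum([]) = 0  (base case)
Total: 13 + 1 + 14 + 48 + 0 = 76

76


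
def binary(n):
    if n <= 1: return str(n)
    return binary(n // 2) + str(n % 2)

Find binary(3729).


binary(3729) = binary(1864) + '1'
binary(1864) = binary(932) + '0'
binary(932) = binary(466) + '0'
binary(466) = binary(233) + '0'
binary(233) = binary(116) + '1'
binary(116) = binary(58) + '0'
binary(58) = binary(29) + '0'
binary(29) = binary(14) + '1'
binary(14) = binary(7) + '0'
binary(7) = binary(3) + '1'
binary(3) = binary(1) + '1'
binary(1) = '1'  (base case)
Concatenating: '1' + '1' + '1' + '0' + '1' + '0' + '0' + '1' + '0' + '0' + '0' + '1' = '111010010001'

111010010001


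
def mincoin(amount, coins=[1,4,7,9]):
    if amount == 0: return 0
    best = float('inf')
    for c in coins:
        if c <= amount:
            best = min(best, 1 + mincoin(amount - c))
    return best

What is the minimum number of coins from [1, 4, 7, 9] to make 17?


Building up with DP:
mincoin(0) = 0
mincoin(1) = min(1+mincoin(0)=1+0=1) = 1
mincoin(2) = min(1+mincoin(1)=1+1=2) = 2
mincoin(3) = min(1+mincoin(2)=1+2=3) = 3
mincoin(4) = min(1+mincoin(3)=1+3=4, 1+mincoin(0)=1+0=1) = 1
mincoin(5) = min(1+mincoin(4)=1+1=2, 1+mincoin(1)=1+1=2) = 2
mincoin(6) = min(1+mincoin(5)=1+2=3, 1+mincoin(2)=1+2=3) = 3
mincoin(7) = min(1+mincoin(6)=1+3=4, 1+mincoin(3)=1+3=4, 1+mincoin(0)=1+0=1) = 1
mincoin(8) = min(1+mincoin(7)=1+1=2, 1+mincoin(4)=1+1=2, 1+mincoin(1)=1+1=2) = 2
mincoin(9) = min(1+mincoin(8)=1+2=3, 1+mincoin(5)=1+2=3, 1+mincoin(2)=1+2=3, 1+mincoin(0)=1+0=1) = 1
mincoin(10) = min(1+mincoin(9)=1+1=2, 1+mincoin(6)=1+3=4, 1+mincoin(3)=1+3=4, 1+mincoin(1)=1+1=2) = 2
mincoin(11) = min(1+mincoin(10)=1+2=3, 1+mincoin(7)=1+1=2, 1+mincoin(4)=1+1=2, 1+mincoin(2)=1+2=3) = 2
mincoin(12) = min(1+mincoin(11)=1+2=3, 1+mincoin(8)=1+2=3, 1+mincoin(5)=1+2=3, 1+mincoin(3)=1+3=4) = 3
mincoin(13) = min(1+mincoin(12)=1+3=4, 1+mincoin(9)=1+1=2, 1+mincoin(6)=1+3=4, 1+mincoin(4)=1+1=2) = 2
mincoin(14) = min(1+mincoin(13)=1+2=3, 1+mincoin(10)=1+2=3, 1+mincoin(7)=1+1=2, 1+mincoin(5)=1+2=3) = 2
mincoin(15) = min(1+mincoin(14)=1+2=3, 1+mincoin(11)=1+2=3, 1+mincoin(8)=1+2=3, 1+mincoin(6)=1+3=4) = 3
mincoin(16) = min(1+mincoin(15)=1+3=4, 1+mincoin(12)=1+3=4, 1+mincoin(9)=1+1=2, 1+mincoin(7)=1+1=2) = 2
mincoin(17) = min(1+mincoin(16)=1+2=3, 1+mincoin(13)=1+2=3, 1+mincoin(10)=1+2=3, 1+mincoin(8)=1+2=3) = 3

3


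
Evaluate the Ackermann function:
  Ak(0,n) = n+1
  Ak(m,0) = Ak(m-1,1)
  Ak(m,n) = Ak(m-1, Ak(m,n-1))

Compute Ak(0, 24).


Ak(0, 24) = 25
Result: Ak(0, 24) = 25

25


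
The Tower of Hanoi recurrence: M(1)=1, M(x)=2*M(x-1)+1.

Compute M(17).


M(17) = 2 * M(16) + 1
M(16) = 2 * M(15) + 1
M(15) = 2 * M(14) + 1
M(14) = 2 * M(13) + 1
M(13) = 2 * M(12) + 1
M(12) = 2 * M(11) + 1
M(11) = 2 * M(10) + 1
M(10) = 2 * M(9) + 1
M(9) = 2 * M(8) + 1
M(8) = 2 * M(7) + 1
M(7) = 2 * M(6) + 1
M(6) = 2 * M(5) + 1
M(5) = 2 * M(4) + 1
M(4) = 2 * M(3) + 1
M(3) = 2 * M(2) + 1
M(2) = 2 * M(1) + 1
M(1) = 1  (base case)
M(2) = 2 * 1 + 1 = 3
M(3) = 2 * 3 + 1 = 7
M(4) = 2 * 7 + 1 = 15
M(5) = 2 * 15 + 1 = 31
M(6) = 2 * 31 + 1 = 63
M(7) = 2 * 63 + 1 = 127
M(8) = 2 * 127 + 1 = 255
M(9) = 2 * 255 + 1 = 511
M(10) = 2 * 511 + 1 = 1023
M(11) = 2 * 1023 + 1 = 2047
M(12) = 2 * 2047 + 1 = 4095
M(13) = 2 * 4095 + 1 = 8191
M(14) = 2 * 8191 + 1 = 16383
M(15) = 2 * 16383 + 1 = 32767
M(16) = 2 * 32767 + 1 = 65535
M(17) = 2 * 65535 + 1 = 131071

131071


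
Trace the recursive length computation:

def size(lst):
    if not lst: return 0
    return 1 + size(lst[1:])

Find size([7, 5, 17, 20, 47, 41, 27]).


size([7, 5, 17, 20, 47, 41, 27]) = 1 + size([5, 17, 20, 47, 41, 27])
size([5, 17, 20, 47, 41, 27]) = 1 + size([17, 20, 47, 41, 27])
size([17, 20, 47, 41, 27]) = 1 + size([20, 47, 41, 27])
size([20, 47, 41, 27]) = 1 + size([47, 41, 27])
size([47, 41, 27]) = 1 + size([41, 27])
size([41, 27]) = 1 + size([27])
size([27]) = 1 + size([])
size([]) = 0  (base case)
Unwinding: 1 + 1 + 1 + 1 + 1 + 1 + 1 + 0 = 7

7


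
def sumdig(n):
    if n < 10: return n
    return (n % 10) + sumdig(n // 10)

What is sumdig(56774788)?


sumdig(56774788) = 8 + sumdig(5677478)
sumdig(5677478) = 8 + sumdig(567747)
sumdig(567747) = 7 + sumdig(56774)
sumdig(56774) = 4 + sumdig(5677)
sumdig(5677) = 7 + sumdig(567)
sumdig(567) = 7 + sumdig(56)
sumdig(56) = 6 + sumdig(5)
sumdig(5) = 5  (base case)
Total: 8 + 8 + 7 + 4 + 7 + 7 + 6 + 5 = 52

52


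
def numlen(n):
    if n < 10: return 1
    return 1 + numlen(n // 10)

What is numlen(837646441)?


numlen(837646441) = 1 + numlen(83764644)
numlen(83764644) = 1 + numlen(8376464)
numlen(8376464) = 1 + numlen(837646)
numlen(837646) = 1 + numlen(83764)
numlen(83764) = 1 + numlen(8376)
numlen(8376) = 1 + numlen(837)
numlen(837) = 1 + numlen(83)
numlen(83) = 1 + numlen(8)
numlen(8) = 1  (base case: 8 < 10)
Unwinding: 1 + 1 + 1 + 1 + 1 + 1 + 1 + 1 + 1 = 9

9


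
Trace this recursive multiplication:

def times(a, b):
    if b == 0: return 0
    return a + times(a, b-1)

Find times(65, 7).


times(65, 7) = 65 + times(65, 6)
times(65, 6) = 65 + times(65, 5)
times(65, 5) = 65 + times(65, 4)
times(65, 4) = 65 + times(65, 3)
times(65, 3) = 65 + times(65, 2)
times(65, 2) = 65 + times(65, 1)
times(65, 1) = 65 + times(65, 0)
times(65, 0) = 0  (base case)
Total: 65 + 65 + 65 + 65 + 65 + 65 + 65 + 0 = 455

455


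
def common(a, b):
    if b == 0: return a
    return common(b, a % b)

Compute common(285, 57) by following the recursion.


common(285, 57) = common(57, 0)
common(57, 0) = 57  (base case)

57


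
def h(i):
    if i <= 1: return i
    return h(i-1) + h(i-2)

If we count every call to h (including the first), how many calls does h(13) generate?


Let C(n) = total calls for h(n)
C(0) = 1, C(1) = 1
C(2) = 1 + C(1) + C(0) = 1 + 1 + 1 = 3
C(3) = 1 + C(2) + C(1) = 1 + 3 + 1 = 5
C(4) = 1 + C(3) + C(2) = 1 + 5 + 3 = 9
C(5) = 1 + C(4) + C(3) = 1 + 9 + 5 = 15
C(6) = 1 + C(5) + C(4) = 1 + 15 + 9 = 25
C(7) = 1 + C(6) + C(5) = 1 + 25 + 15 = 41
C(8) = 1 + C(7) + C(6) = 1 + 41 + 25 = 67
C(9) = 1 + C(8) + C(7) = 1 + 67 + 41 = 109
C(10) = 1 + C(9) + C(8) = 1 + 109 + 67 = 177
C(11) = 1 + C(10) + C(9) = 1 + 177 + 109 = 287
C(12) = 1 + C(11) + C(10) = 1 + 287 + 177 = 465
C(13) = 1 + C(12) + C(11) = 1 + 465 + 287 = 753

753


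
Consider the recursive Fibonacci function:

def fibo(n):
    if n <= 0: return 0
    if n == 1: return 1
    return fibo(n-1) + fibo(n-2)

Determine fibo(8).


Computing fibo(8) bottom-up:
fibo(0) = 0
fibo(1) = 1
fibo(2) = fibo(1) + fibo(0) = 1 + 0 = 1
fibo(3) = fibo(2) + fibo(1) = 1 + 1 = 2
fibo(4) = fibo(3) + fibo(2) = 2 + 1 = 3
fibo(5) = fibo(4) + fibo(3) = 3 + 2 = 5
fibo(6) = fibo(5) + fibo(4) = 5 + 3 = 8
fibo(7) = fibo(6) + fibo(5) = 8 + 5 = 13
fibo(8) = fibo(7) + fibo(6) = 13 + 8 = 21

21


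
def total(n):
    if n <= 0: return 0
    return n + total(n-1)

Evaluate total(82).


total(82)
= 82 + 81 + 80 + 79 + 78 + 77 + 76 + 75 + 74 + 73 + 72 + 71 + 70 + 69 + 68 + 67 + 66 + 65 + 64 + 63 + 62 + 61 + 60 + 59 + 58 + 57 + 56 + 55 + 54 + 53 + 52 + 51 + 50 + 49 + 48 + 47 + 46 + 45 + 44 + 43 + 42 + 41 + 40 + 39 + 38 + 37 + 36 + 35 + 34 + 33 + 32 + 31 + 30 + 29 + 28 + 27 + 26 + 25 + 24 + 23 + 22 + 21 + 20 + 19 + 18 + 17 + 16 + 15 + 14 + 13 + 12 + 11 + 10 + 9 + 8 + 7 + 6 + 5 + 4 + 3 + 2 + 1 + total(0)
= 82 + 81 + 80 + 79 + 78 + 77 + 76 + 75 + 74 + 73 + 72 + 71 + 70 + 69 + 68 + 67 + 66 + 65 + 64 + 63 + 62 + 61 + 60 + 59 + 58 + 57 + 56 + 55 + 54 + 53 + 52 + 51 + 50 + 49 + 48 + 47 + 46 + 45 + 44 + 43 + 42 + 41 + 40 + 39 + 38 + 37 + 36 + 35 + 34 + 33 + 32 + 31 + 30 + 29 + 28 + 27 + 26 + 25 + 24 + 23 + 22 + 21 + 20 + 19 + 18 + 17 + 16 + 15 + 14 + 13 + 12 + 11 + 10 + 9 + 8 + 7 + 6 + 5 + 4 + 3 + 2 + 1 + 0
= 3403

3403


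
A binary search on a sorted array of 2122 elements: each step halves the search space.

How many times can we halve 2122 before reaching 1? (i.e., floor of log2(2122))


2122 / 2 = 1061
1061 / 2 = 530
530 / 2 = 265
265 / 2 = 132
132 / 2 = 66
66 / 2 = 33
33 / 2 = 16
16 / 2 = 8
8 / 2 = 4
4 / 2 = 2
2 / 2 = 1
Reached 1 after 11 halvings

11


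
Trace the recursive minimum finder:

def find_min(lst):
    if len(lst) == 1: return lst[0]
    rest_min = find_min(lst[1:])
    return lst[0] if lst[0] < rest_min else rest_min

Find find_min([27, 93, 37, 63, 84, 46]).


find_min([27, 93, 37, 63, 84, 46]): compare 27 with find_min([93, 37, 63, 84, 46])
find_min([93, 37, 63, 84, 46]): compare 93 with find_min([37, 63, 84, 46])
find_min([37, 63, 84, 46]): compare 37 with find_min([63, 84, 46])
find_min([63, 84, 46]): compare 63 with find_min([84, 46])
find_min([84, 46]): compare 84 with find_min([46])
find_min([46]) = 46  (base case)
Compare 84 with 46 -> 46
Compare 63 with 46 -> 46
Compare 37 with 46 -> 37
Compare 93 with 37 -> 37
Compare 27 with 37 -> 27

27


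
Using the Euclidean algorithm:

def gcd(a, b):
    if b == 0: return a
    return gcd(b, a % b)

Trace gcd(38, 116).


gcd(38, 116) = gcd(116, 38)
gcd(116, 38) = gcd(38, 2)
gcd(38, 2) = gcd(2, 0)
gcd(2, 0) = 2  (base case)

2


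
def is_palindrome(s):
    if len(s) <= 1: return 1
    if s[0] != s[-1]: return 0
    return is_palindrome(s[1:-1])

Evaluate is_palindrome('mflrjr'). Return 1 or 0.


is_palindrome('mflrjr'): s[0]='m' != s[-1]='r' -> return 0
Result: 0 (not a palindrome)

0


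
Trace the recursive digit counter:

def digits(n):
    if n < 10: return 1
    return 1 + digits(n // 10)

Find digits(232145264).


digits(232145264) = 1 + digits(23214526)
digits(23214526) = 1 + digits(2321452)
digits(2321452) = 1 + digits(232145)
digits(232145) = 1 + digits(23214)
digits(23214) = 1 + digits(2321)
digits(2321) = 1 + digits(232)
digits(232) = 1 + digits(23)
digits(23) = 1 + digits(2)
digits(2) = 1  (base case: 2 < 10)
Unwinding: 1 + 1 + 1 + 1 + 1 + 1 + 1 + 1 + 1 = 9

9


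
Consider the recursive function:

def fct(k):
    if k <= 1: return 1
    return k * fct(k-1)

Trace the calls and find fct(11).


fct(11)
= 11 * fct(10)
= 11 * 10 * fct(9)
= 11 * 10 * 9 * fct(8)
= 11 * 10 * 9 * 8 * fct(7)
= 11 * 10 * 9 * 8 * 7 * fct(6)
= 11 * 10 * 9 * 8 * 7 * 6 * fct(5)
= 11 * 10 * 9 * 8 * 7 * 6 * 5 * fct(4)
= 11 * 10 * 9 * 8 * 7 * 6 * 5 * 4 * fct(3)
= 11 * 10 * 9 * 8 * 7 * 6 * 5 * 4 * 3 * fct(2)
= 11 * 10 * 9 * 8 * 7 * 6 * 5 * 4 * 3 * 2 * fct(1)
= 11 * 10 * 9 * 8 * 7 * 6 * 5 * 4 * 3 * 2 * 1
= 39916800

39916800


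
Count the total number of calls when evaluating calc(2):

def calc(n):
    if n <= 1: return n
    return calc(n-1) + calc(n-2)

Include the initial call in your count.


Let C(n) = total calls for calc(n)
C(0) = 1, C(1) = 1
C(2) = 1 + C(1) + C(0) = 1 + 1 + 1 = 3

3


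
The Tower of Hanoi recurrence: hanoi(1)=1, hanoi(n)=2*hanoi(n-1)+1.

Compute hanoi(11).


hanoi(11) = 2 * hanoi(10) + 1
hanoi(10) = 2 * hanoi(9) + 1
hanoi(9) = 2 * hanoi(8) + 1
hanoi(8) = 2 * hanoi(7) + 1
hanoi(7) = 2 * hanoi(6) + 1
hanoi(6) = 2 * hanoi(5) + 1
hanoi(5) = 2 * hanoi(4) + 1
hanoi(4) = 2 * hanoi(3) + 1
hanoi(3) = 2 * hanoi(2) + 1
hanoi(2) = 2 * hanoi(1) + 1
hanoi(1) = 1  (base case)
hanoi(2) = 2 * 1 + 1 = 3
hanoi(3) = 2 * 3 + 1 = 7
hanoi(4) = 2 * 7 + 1 = 15
hanoi(5) = 2 * 15 + 1 = 31
hanoi(6) = 2 * 31 + 1 = 63
hanoi(7) = 2 * 63 + 1 = 127
hanoi(8) = 2 * 127 + 1 = 255
hanoi(9) = 2 * 255 + 1 = 511
hanoi(10) = 2 * 511 + 1 = 1023
hanoi(11) = 2 * 1023 + 1 = 2047

2047


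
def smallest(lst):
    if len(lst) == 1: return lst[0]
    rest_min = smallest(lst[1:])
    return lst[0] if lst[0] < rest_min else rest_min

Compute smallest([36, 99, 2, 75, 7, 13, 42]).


smallest([36, 99, 2, 75, 7, 13, 42]): compare 36 with smallest([99, 2, 75, 7, 13, 42])
smallest([99, 2, 75, 7, 13, 42]): compare 99 with smallest([2, 75, 7, 13, 42])
smallest([2, 75, 7, 13, 42]): compare 2 with smallest([75, 7, 13, 42])
smallest([75, 7, 13, 42]): compare 75 with smallest([7, 13, 42])
smallest([7, 13, 42]): compare 7 with smallest([13, 42])
smallest([13, 42]): compare 13 with smallest([42])
smallest([42]) = 42  (base case)
Compare 13 with 42 -> 13
Compare 7 with 13 -> 7
Compare 75 with 7 -> 7
Compare 2 with 7 -> 2
Compare 99 with 2 -> 2
Compare 36 with 2 -> 2

2


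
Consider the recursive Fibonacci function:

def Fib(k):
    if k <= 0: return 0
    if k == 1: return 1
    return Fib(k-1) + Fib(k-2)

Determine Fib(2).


Computing Fib(2) bottom-up:
Fib(0) = 0
Fib(1) = 1
Fib(2) = Fib(1) + Fib(0) = 1 + 0 = 1

1


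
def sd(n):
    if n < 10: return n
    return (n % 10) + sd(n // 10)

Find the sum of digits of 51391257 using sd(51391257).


sd(51391257) = 7 + sd(5139125)
sd(5139125) = 5 + sd(513912)
sd(513912) = 2 + sd(51391)
sd(51391) = 1 + sd(5139)
sd(5139) = 9 + sd(513)
sd(513) = 3 + sd(51)
sd(51) = 1 + sd(5)
sd(5) = 5  (base case)
Total: 7 + 5 + 2 + 1 + 9 + 3 + 1 + 5 = 33

33


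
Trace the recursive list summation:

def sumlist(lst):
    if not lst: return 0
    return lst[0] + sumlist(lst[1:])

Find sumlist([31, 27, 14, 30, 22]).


sumlist([31, 27, 14, 30, 22]) = 31 + sumlist([27, 14, 30, 22])
sumlist([27, 14, 30, 22]) = 27 + sumlist([14, 30, 22])
sumlist([14, 30, 22]) = 14 + sumlist([30, 22])
sumlist([30, 22]) = 30 + sumlist([22])
sumlist([22]) = 22 + sumlist([])
sumlist([]) = 0  (base case)
Total: 31 + 27 + 14 + 30 + 22 + 0 = 124

124


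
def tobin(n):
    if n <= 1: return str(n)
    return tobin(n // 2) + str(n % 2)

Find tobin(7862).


tobin(7862) = tobin(3931) + '0'
tobin(3931) = tobin(1965) + '1'
tobin(1965) = tobin(982) + '1'
tobin(982) = tobin(491) + '0'
tobin(491) = tobin(245) + '1'
tobin(245) = tobin(122) + '1'
tobin(122) = tobin(61) + '0'
tobin(61) = tobin(30) + '1'
tobin(30) = tobin(15) + '0'
tobin(15) = tobin(7) + '1'
tobin(7) = tobin(3) + '1'
tobin(3) = tobin(1) + '1'
tobin(1) = '1'  (base case)
Concatenating: '1' + '1' + '1' + '1' + '0' + '1' + '0' + '1' + '1' + '0' + '1' + '1' + '0' = '1111010110110'

1111010110110


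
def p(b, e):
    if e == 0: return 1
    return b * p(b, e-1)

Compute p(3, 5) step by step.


p(3, 5)
= 3 * p(3, 4)
= 3 * 3 * p(3, 3)
= 3 * 3 * 3 * p(3, 2)
= 3 * 3 * 3 * 3 * p(3, 1)
= 3 * 3 * 3 * 3 * 3 * p(3, 0)
= 3 * 3 * 3 * 3 * 3 * 1
= 243

243


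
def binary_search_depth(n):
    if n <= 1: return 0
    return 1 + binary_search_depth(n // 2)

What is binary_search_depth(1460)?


1460 / 2 = 730
730 / 2 = 365
365 / 2 = 182
182 / 2 = 91
91 / 2 = 45
45 / 2 = 22
22 / 2 = 11
11 / 2 = 5
5 / 2 = 2
2 / 2 = 1
Reached 1 after 10 halvings

10


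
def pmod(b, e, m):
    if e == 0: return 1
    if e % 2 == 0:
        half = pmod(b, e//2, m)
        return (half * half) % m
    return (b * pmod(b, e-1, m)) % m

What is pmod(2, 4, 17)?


pmod(2, 4, 17): e is even, compute pmod(2, 2, 17)
  pmod(2, 2, 17): e is even, compute pmod(2, 1, 17)
    pmod(2, 1, 17): e is odd, compute pmod(2, 0, 17)
      pmod(2, 0, 17) = 1
    (2 * 1) % 17 = 2
  half=2, (2*2) % 17 = 4
half=4, (4*4) % 17 = 16

16


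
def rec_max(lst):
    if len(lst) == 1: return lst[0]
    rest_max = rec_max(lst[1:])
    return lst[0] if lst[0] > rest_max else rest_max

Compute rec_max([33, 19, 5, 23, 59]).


rec_max([33, 19, 5, 23, 59]): compare 33 with rec_max([19, 5, 23, 59])
rec_max([19, 5, 23, 59]): compare 19 with rec_max([5, 23, 59])
rec_max([5, 23, 59]): compare 5 with rec_max([23, 59])
rec_max([23, 59]): compare 23 with rec_max([59])
rec_max([59]) = 59  (base case)
Compare 23 with 59 -> 59
Compare 5 with 59 -> 59
Compare 19 with 59 -> 59
Compare 33 with 59 -> 59

59


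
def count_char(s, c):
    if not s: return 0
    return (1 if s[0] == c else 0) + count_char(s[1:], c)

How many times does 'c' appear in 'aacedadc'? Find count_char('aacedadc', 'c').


s[0]='a' != 'c' -> 0
s[0]='a' != 'c' -> 0
s[0]='c' == 'c' -> 1
s[0]='e' != 'c' -> 0
s[0]='d' != 'c' -> 0
s[0]='a' != 'c' -> 0
s[0]='d' != 'c' -> 0
s[0]='c' == 'c' -> 1
Sum: 0 + 0 + 1 + 0 + 0 + 0 + 0 + 1 = 2

2


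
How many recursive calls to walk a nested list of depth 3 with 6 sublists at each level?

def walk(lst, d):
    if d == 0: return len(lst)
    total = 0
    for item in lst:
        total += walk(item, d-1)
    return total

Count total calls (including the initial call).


At depth 0 (root): 1 call
At depth 1: each of 1 parents calls walk on 6 children = 6 calls
At depth 2: each of 6 parents calls walk on 6 children = 36 calls
At depth 3: each of 36 parents calls walk on 6 children = 216 calls
Total: 1 + 6 + 36 + 216 = 259

259


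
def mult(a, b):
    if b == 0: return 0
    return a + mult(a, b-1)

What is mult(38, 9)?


mult(38, 9) = 38 + mult(38, 8)
mult(38, 8) = 38 + mult(38, 7)
mult(38, 7) = 38 + mult(38, 6)
mult(38, 6) = 38 + mult(38, 5)
mult(38, 5) = 38 + mult(38, 4)
mult(38, 4) = 38 + mult(38, 3)
mult(38, 3) = 38 + mult(38, 2)
mult(38, 2) = 38 + mult(38, 1)
mult(38, 1) = 38 + mult(38, 0)
mult(38, 0) = 0  (base case)
Total: 38 + 38 + 38 + 38 + 38 + 38 + 38 + 38 + 38 + 0 = 342

342


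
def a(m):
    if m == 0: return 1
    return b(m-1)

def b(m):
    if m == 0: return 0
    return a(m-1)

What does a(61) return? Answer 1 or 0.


a(61) = b(60)
b(60) = a(59)
a(59) = b(58)
b(58) = a(57)
a(57) = b(56)
b(56) = a(55)
a(55) = b(54)
b(54) = a(53)
a(53) = b(52)
b(52) = a(51)
a(51) = b(50)
b(50) = a(49)
a(49) = b(48)
b(48) = a(47)
a(47) = b(46)
b(46) = a(45)
a(45) = b(44)
b(44) = a(43)
a(43) = b(42)
b(42) = a(41)
a(41) = b(40)
b(40) = a(39)
a(39) = b(38)
b(38) = a(37)
a(37) = b(36)
b(36) = a(35)
a(35) = b(34)
b(34) = a(33)
a(33) = b(32)
b(32) = a(31)
a(31) = b(30)
b(30) = a(29)
a(29) = b(28)
b(28) = a(27)
a(27) = b(26)
b(26) = a(25)
a(25) = b(24)
b(24) = a(23)
a(23) = b(22)
b(22) = a(21)
a(21) = b(20)
b(20) = a(19)
a(19) = b(18)
b(18) = a(17)
a(17) = b(16)
b(16) = a(15)
a(15) = b(14)
b(14) = a(13)
a(13) = b(12)
b(12) = a(11)
a(11) = b(10)
b(10) = a(9)
a(9) = b(8)
b(8) = a(7)
a(7) = b(6)
b(6) = a(5)
a(5) = b(4)
b(4) = a(3)
a(3) = b(2)
b(2) = a(1)
a(1) = b(0)
b(0) = 0  (base case)
Result: 0

0


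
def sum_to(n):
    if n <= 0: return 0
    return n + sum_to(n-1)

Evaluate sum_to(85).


sum_to(85)
= 85 + 84 + 83 + 82 + 81 + 80 + 79 + 78 + 77 + 76 + 75 + 74 + 73 + 72 + 71 + 70 + 69 + 68 + 67 + 66 + 65 + 64 + 63 + 62 + 61 + 60 + 59 + 58 + 57 + 56 + 55 + 54 + 53 + 52 + 51 + 50 + 49 + 48 + 47 + 46 + 45 + 44 + 43 + 42 + 41 + 40 + 39 + 38 + 37 + 36 + 35 + 34 + 33 + 32 + 31 + 30 + 29 + 28 + 27 + 26 + 25 + 24 + 23 + 22 + 21 + 20 + 19 + 18 + 17 + 16 + 15 + 14 + 13 + 12 + 11 + 10 + 9 + 8 + 7 + 6 + 5 + 4 + 3 + 2 + 1 + sum_to(0)
= 85 + 84 + 83 + 82 + 81 + 80 + 79 + 78 + 77 + 76 + 75 + 74 + 73 + 72 + 71 + 70 + 69 + 68 + 67 + 66 + 65 + 64 + 63 + 62 + 61 + 60 + 59 + 58 + 57 + 56 + 55 + 54 + 53 + 52 + 51 + 50 + 49 + 48 + 47 + 46 + 45 + 44 + 43 + 42 + 41 + 40 + 39 + 38 + 37 + 36 + 35 + 34 + 33 + 32 + 31 + 30 + 29 + 28 + 27 + 26 + 25 + 24 + 23 + 22 + 21 + 20 + 19 + 18 + 17 + 16 + 15 + 14 + 13 + 12 + 11 + 10 + 9 + 8 + 7 + 6 + 5 + 4 + 3 + 2 + 1 + 0
= 3655

3655


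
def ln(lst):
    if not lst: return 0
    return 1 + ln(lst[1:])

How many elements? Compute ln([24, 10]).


ln([24, 10]) = 1 + ln([10])
ln([10]) = 1 + ln([])
ln([]) = 0  (base case)
Unwinding: 1 + 1 + 0 = 2

2


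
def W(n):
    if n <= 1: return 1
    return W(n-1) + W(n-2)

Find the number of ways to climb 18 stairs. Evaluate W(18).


Building up from base cases:
W(0) = 1
W(1) = 1
W(2) = W(1) + W(0) = 1 + 1 = 2
W(3) = W(2) + W(1) = 2 + 1 = 3
W(4) = W(3) + W(2) = 3 + 2 = 5
W(5) = W(4) + W(3) = 5 + 3 = 8
W(6) = W(5) + W(4) = 8 + 5 = 13
W(7) = W(6) + W(5) = 13 + 8 = 21
W(8) = W(7) + W(6) = 21 + 13 = 34
W(9) = W(8) + W(7) = 34 + 21 = 55
W(10) = W(9) + W(8) = 55 + 34 = 89
W(11) = W(10) + W(9) = 89 + 55 = 144
W(12) = W(11) + W(10) = 144 + 89 = 233
W(13) = W(12) + W(11) = 233 + 144 = 377
W(14) = W(13) + W(12) = 377 + 233 = 610
W(15) = W(14) + W(13) = 610 + 377 = 987
W(16) = W(15) + W(14) = 987 + 610 = 1597
W(17) = W(16) + W(15) = 1597 + 987 = 2584
W(18) = W(17) + W(16) = 2584 + 1597 = 4181

4181


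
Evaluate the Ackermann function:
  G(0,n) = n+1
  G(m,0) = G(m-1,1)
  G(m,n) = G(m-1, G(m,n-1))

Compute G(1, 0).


G(1, 0) = G(0, 1)
  G(0, 1) = 2
Result: G(1, 0) = 2

2


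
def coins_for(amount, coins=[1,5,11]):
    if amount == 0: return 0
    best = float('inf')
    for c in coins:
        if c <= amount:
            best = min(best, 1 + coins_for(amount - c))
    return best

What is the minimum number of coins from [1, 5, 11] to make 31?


Building up with DP:
coins_for(0) = 0
coins_for(1) = min(1+coins_for(0)=1+0=1) = 1
coins_for(2) = min(1+coins_for(1)=1+1=2) = 2
coins_for(3) = min(1+coins_for(2)=1+2=3) = 3
coins_for(4) = min(1+coins_for(3)=1+3=4) = 4
coins_for(5) = min(1+coins_for(4)=1+4=5, 1+coins_for(0)=1+0=1) = 1
coins_for(6) = min(1+coins_for(5)=1+1=2, 1+coins_for(1)=1+1=2) = 2
coins_for(7) = min(1+coins_for(6)=1+2=3, 1+coins_for(2)=1+2=3) = 3
coins_for(8) = min(1+coins_for(7)=1+3=4, 1+coins_for(3)=1+3=4) = 4
coins_for(9) = min(1+coins_for(8)=1+4=5, 1+coins_for(4)=1+4=5) = 5
coins_for(10) = min(1+coins_for(9)=1+5=6, 1+coins_for(5)=1+1=2) = 2
coins_for(11) = min(1+coins_for(10)=1+2=3, 1+coins_for(6)=1+2=3, 1+coins_for(0)=1+0=1) = 1
coins_for(12) = min(1+coins_for(11)=1+1=2, 1+coins_for(7)=1+3=4, 1+coins_for(1)=1+1=2) = 2
coins_for(13) = min(1+coins_for(12)=1+2=3, 1+coins_for(8)=1+4=5, 1+coins_for(2)=1+2=3) = 3
coins_for(14) = min(1+coins_for(13)=1+3=4, 1+coins_for(9)=1+5=6, 1+coins_for(3)=1+3=4) = 4
coins_for(15) = min(1+coins_for(14)=1+4=5, 1+coins_for(10)=1+2=3, 1+coins_for(4)=1+4=5) = 3
coins_for(16) = min(1+coins_for(15)=1+3=4, 1+coins_for(11)=1+1=2, 1+coins_for(5)=1+1=2) = 2
coins_for(17) = min(1+coins_for(16)=1+2=3, 1+coins_for(12)=1+2=3, 1+coins_for(6)=1+2=3) = 3
coins_for(18) = min(1+coins_for(17)=1+3=4, 1+coins_for(13)=1+3=4, 1+coins_for(7)=1+3=4) = 4
coins_for(19) = min(1+coins_for(18)=1+4=5, 1+coins_for(14)=1+4=5, 1+coins_for(8)=1+4=5) = 5
coins_for(20) = min(1+coins_for(19)=1+5=6, 1+coins_for(15)=1+3=4, 1+coins_for(9)=1+5=6) = 4
coins_for(21) = min(1+coins_for(20)=1+4=5, 1+coins_for(16)=1+2=3, 1+coins_for(10)=1+2=3) = 3
coins_for(22) = min(1+coins_for(21)=1+3=4, 1+coins_for(17)=1+3=4, 1+coins_for(11)=1+1=2) = 2
coins_for(23) = min(1+coins_for(22)=1+2=3, 1+coins_for(18)=1+4=5, 1+coins_for(12)=1+2=3) = 3
coins_for(24) = min(1+coins_for(23)=1+3=4, 1+coins_for(19)=1+5=6, 1+coins_for(13)=1+3=4) = 4
coins_for(25) = min(1+coins_for(24)=1+4=5, 1+coins_for(20)=1+4=5, 1+coins_for(14)=1+4=5) = 5
coins_for(26) = min(1+coins_for(25)=1+5=6, 1+coins_for(21)=1+3=4, 1+coins_for(15)=1+3=4) = 4
coins_for(27) = min(1+coins_for(26)=1+4=5, 1+coins_for(22)=1+2=3, 1+coins_for(16)=1+2=3) = 3
coins_for(28) = min(1+coins_for(27)=1+3=4, 1+coins_for(23)=1+3=4, 1+coins_for(17)=1+3=4) = 4
coins_for(29) = min(1+coins_for(28)=1+4=5, 1+coins_for(24)=1+4=5, 1+coins_for(18)=1+4=5) = 5
coins_for(30) = min(1+coins_for(29)=1+5=6, 1+coins_for(25)=1+5=6, 1+coins_for(19)=1+5=6) = 6
coins_for(31) = min(1+coins_for(30)=1+6=7, 1+coins_for(26)=1+4=5, 1+coins_for(20)=1+4=5) = 5

5


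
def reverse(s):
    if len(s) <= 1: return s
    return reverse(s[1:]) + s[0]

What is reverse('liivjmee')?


reverse('liivjmee') = reverse('iivjmee') + 'l'
reverse('iivjmee') = reverse('ivjmee') + 'i'
reverse('ivjmee') = reverse('vjmee') + 'i'
reverse('vjmee') = reverse('jmee') + 'v'
reverse('jmee') = reverse('mee') + 'j'
reverse('mee') = reverse('ee') + 'm'
reverse('ee') = reverse('e') + 'e'
reverse('e') = 'e'  (base case)
Concatenating: 'e' + 'e' + 'm' + 'j' + 'v' + 'i' + 'i' + 'l' = 'eemjviil'

eemjviil


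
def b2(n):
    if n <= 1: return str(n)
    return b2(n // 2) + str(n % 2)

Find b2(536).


b2(536) = b2(268) + '0'
b2(268) = b2(134) + '0'
b2(134) = b2(67) + '0'
b2(67) = b2(33) + '1'
b2(33) = b2(16) + '1'
b2(16) = b2(8) + '0'
b2(8) = b2(4) + '0'
b2(4) = b2(2) + '0'
b2(2) = b2(1) + '0'
b2(1) = '1'  (base case)
Concatenating: '1' + '0' + '0' + '0' + '0' + '1' + '1' + '0' + '0' + '0' = '1000011000'

1000011000


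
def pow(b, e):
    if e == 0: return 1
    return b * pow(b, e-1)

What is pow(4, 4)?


pow(4, 4)
= 4 * pow(4, 3)
= 4 * 4 * pow(4, 2)
= 4 * 4 * 4 * pow(4, 1)
= 4 * 4 * 4 * 4 * pow(4, 0)
= 4 * 4 * 4 * 4 * 1
= 256

256


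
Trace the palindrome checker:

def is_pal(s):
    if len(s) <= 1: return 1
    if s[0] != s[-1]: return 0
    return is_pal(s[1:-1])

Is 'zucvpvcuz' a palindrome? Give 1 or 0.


is_pal('zucvpvcuz'): s[0]='z' == s[-1]='z' -> check is_pal('ucvpvcu')
is_pal('ucvpvcu'): s[0]='u' == s[-1]='u' -> check is_pal('cvpvc')
is_pal('cvpvc'): s[0]='c' == s[-1]='c' -> check is_pal('vpv')
is_pal('vpv'): s[0]='v' == s[-1]='v' -> check is_pal('p')
is_pal('p'): len <= 1 -> return 1  (base case)
Result: 1 (palindrome)

1


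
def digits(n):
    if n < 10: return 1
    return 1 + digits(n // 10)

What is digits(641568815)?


digits(641568815) = 1 + digits(64156881)
digits(64156881) = 1 + digits(6415688)
digits(6415688) = 1 + digits(641568)
digits(641568) = 1 + digits(64156)
digits(64156) = 1 + digits(6415)
digits(6415) = 1 + digits(641)
digits(641) = 1 + digits(64)
digits(64) = 1 + digits(6)
digits(6) = 1  (base case: 6 < 10)
Unwinding: 1 + 1 + 1 + 1 + 1 + 1 + 1 + 1 + 1 = 9

9


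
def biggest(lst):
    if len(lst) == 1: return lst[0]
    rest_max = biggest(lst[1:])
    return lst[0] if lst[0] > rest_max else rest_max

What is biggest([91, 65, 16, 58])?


biggest([91, 65, 16, 58]): compare 91 with biggest([65, 16, 58])
biggest([65, 16, 58]): compare 65 with biggest([16, 58])
biggest([16, 58]): compare 16 with biggest([58])
biggest([58]) = 58  (base case)
Compare 16 with 58 -> 58
Compare 65 with 58 -> 65
Compare 91 with 65 -> 91

91


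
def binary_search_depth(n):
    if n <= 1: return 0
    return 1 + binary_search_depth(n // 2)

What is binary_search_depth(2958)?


2958 / 2 = 1479
1479 / 2 = 739
739 / 2 = 369
369 / 2 = 184
184 / 2 = 92
92 / 2 = 46
46 / 2 = 23
23 / 2 = 11
11 / 2 = 5
5 / 2 = 2
2 / 2 = 1
Reached 1 after 11 halvings

11


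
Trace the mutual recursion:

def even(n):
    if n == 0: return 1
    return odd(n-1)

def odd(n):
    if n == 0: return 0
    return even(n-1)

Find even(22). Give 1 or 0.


even(22) = odd(21)
odd(21) = even(20)
even(20) = odd(19)
odd(19) = even(18)
even(18) = odd(17)
odd(17) = even(16)
even(16) = odd(15)
odd(15) = even(14)
even(14) = odd(13)
odd(13) = even(12)
even(12) = odd(11)
odd(11) = even(10)
even(10) = odd(9)
odd(9) = even(8)
even(8) = odd(7)
odd(7) = even(6)
even(6) = odd(5)
odd(5) = even(4)
even(4) = odd(3)
odd(3) = even(2)
even(2) = odd(1)
odd(1) = even(0)
even(0) = 1  (base case)
Result: 1

1


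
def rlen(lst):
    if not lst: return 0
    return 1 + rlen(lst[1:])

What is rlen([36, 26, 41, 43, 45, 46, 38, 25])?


rlen([36, 26, 41, 43, 45, 46, 38, 25]) = 1 + rlen([26, 41, 43, 45, 46, 38, 25])
rlen([26, 41, 43, 45, 46, 38, 25]) = 1 + rlen([41, 43, 45, 46, 38, 25])
rlen([41, 43, 45, 46, 38, 25]) = 1 + rlen([43, 45, 46, 38, 25])
rlen([43, 45, 46, 38, 25]) = 1 + rlen([45, 46, 38, 25])
rlen([45, 46, 38, 25]) = 1 + rlen([46, 38, 25])
rlen([46, 38, 25]) = 1 + rlen([38, 25])
rlen([38, 25]) = 1 + rlen([25])
rlen([25]) = 1 + rlen([])
rlen([]) = 0  (base case)
Unwinding: 1 + 1 + 1 + 1 + 1 + 1 + 1 + 1 + 0 = 8

8


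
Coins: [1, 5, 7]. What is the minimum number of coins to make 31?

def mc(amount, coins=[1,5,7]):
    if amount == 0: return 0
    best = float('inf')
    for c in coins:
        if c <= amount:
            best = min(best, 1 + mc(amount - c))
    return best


Building up with DP:
mc(0) = 0
mc(1) = min(1+mc(0)=1+0=1) = 1
mc(2) = min(1+mc(1)=1+1=2) = 2
mc(3) = min(1+mc(2)=1+2=3) = 3
mc(4) = min(1+mc(3)=1+3=4) = 4
mc(5) = min(1+mc(4)=1+4=5, 1+mc(0)=1+0=1) = 1
mc(6) = min(1+mc(5)=1+1=2, 1+mc(1)=1+1=2) = 2
mc(7) = min(1+mc(6)=1+2=3, 1+mc(2)=1+2=3, 1+mc(0)=1+0=1) = 1
mc(8) = min(1+mc(7)=1+1=2, 1+mc(3)=1+3=4, 1+mc(1)=1+1=2) = 2
mc(9) = min(1+mc(8)=1+2=3, 1+mc(4)=1+4=5, 1+mc(2)=1+2=3) = 3
mc(10) = min(1+mc(9)=1+3=4, 1+mc(5)=1+1=2, 1+mc(3)=1+3=4) = 2
mc(11) = min(1+mc(10)=1+2=3, 1+mc(6)=1+2=3, 1+mc(4)=1+4=5) = 3
mc(12) = min(1+mc(11)=1+3=4, 1+mc(7)=1+1=2, 1+mc(5)=1+1=2) = 2
mc(13) = min(1+mc(12)=1+2=3, 1+mc(8)=1+2=3, 1+mc(6)=1+2=3) = 3
mc(14) = min(1+mc(13)=1+3=4, 1+mc(9)=1+3=4, 1+mc(7)=1+1=2) = 2
mc(15) = min(1+mc(14)=1+2=3, 1+mc(10)=1+2=3, 1+mc(8)=1+2=3) = 3
mc(16) = min(1+mc(15)=1+3=4, 1+mc(11)=1+3=4, 1+mc(9)=1+3=4) = 4
mc(17) = min(1+mc(16)=1+4=5, 1+mc(12)=1+2=3, 1+mc(10)=1+2=3) = 3
mc(18) = min(1+mc(17)=1+3=4, 1+mc(13)=1+3=4, 1+mc(11)=1+3=4) = 4
mc(19) = min(1+mc(18)=1+4=5, 1+mc(14)=1+2=3, 1+mc(12)=1+2=3) = 3
mc(20) = min(1+mc(19)=1+3=4, 1+mc(15)=1+3=4, 1+mc(13)=1+3=4) = 4
mc(21) = min(1+mc(20)=1+4=5, 1+mc(16)=1+4=5, 1+mc(14)=1+2=3) = 3
mc(22) = min(1+mc(21)=1+3=4, 1+mc(17)=1+3=4, 1+mc(15)=1+3=4) = 4
mc(23) = min(1+mc(22)=1+4=5, 1+mc(18)=1+4=5, 1+mc(16)=1+4=5) = 5
mc(24) = min(1+mc(23)=1+5=6, 1+mc(19)=1+3=4, 1+mc(17)=1+3=4) = 4
mc(25) = min(1+mc(24)=1+4=5, 1+mc(20)=1+4=5, 1+mc(18)=1+4=5) = 5
mc(26) = min(1+mc(25)=1+5=6, 1+mc(21)=1+3=4, 1+mc(19)=1+3=4) = 4
mc(27) = min(1+mc(26)=1+4=5, 1+mc(22)=1+4=5, 1+mc(20)=1+4=5) = 5
mc(28) = min(1+mc(27)=1+5=6, 1+mc(23)=1+5=6, 1+mc(21)=1+3=4) = 4
mc(29) = min(1+mc(28)=1+4=5, 1+mc(24)=1+4=5, 1+mc(22)=1+4=5) = 5
mc(30) = min(1+mc(29)=1+5=6, 1+mc(25)=1+5=6, 1+mc(23)=1+5=6) = 6
mc(31) = min(1+mc(30)=1+6=7, 1+mc(26)=1+4=5, 1+mc(24)=1+4=5) = 5

5


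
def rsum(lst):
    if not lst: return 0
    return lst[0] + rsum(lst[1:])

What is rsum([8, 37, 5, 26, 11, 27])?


rsum([8, 37, 5, 26, 11, 27]) = 8 + rsum([37, 5, 26, 11, 27])
rsum([37, 5, 26, 11, 27]) = 37 + rsum([5, 26, 11, 27])
rsum([5, 26, 11, 27]) = 5 + rsum([26, 11, 27])
rsum([26, 11, 27]) = 26 + rsum([11, 27])
rsum([11, 27]) = 11 + rsum([27])
rsum([27]) = 27 + rsum([])
rsum([]) = 0  (base case)
Total: 8 + 37 + 5 + 26 + 11 + 27 + 0 = 114

114


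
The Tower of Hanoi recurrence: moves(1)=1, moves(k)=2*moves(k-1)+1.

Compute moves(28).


moves(28) = 2 * moves(27) + 1
moves(27) = 2 * moves(26) + 1
moves(26) = 2 * moves(25) + 1
moves(25) = 2 * moves(24) + 1
moves(24) = 2 * moves(23) + 1
moves(23) = 2 * moves(22) + 1
moves(22) = 2 * moves(21) + 1
moves(21) = 2 * moves(20) + 1
moves(20) = 2 * moves(19) + 1
moves(19) = 2 * moves(18) + 1
moves(18) = 2 * moves(17) + 1
moves(17) = 2 * moves(16) + 1
moves(16) = 2 * moves(15) + 1
moves(15) = 2 * moves(14) + 1
moves(14) = 2 * moves(13) + 1
moves(13) = 2 * moves(12) + 1
moves(12) = 2 * moves(11) + 1
moves(11) = 2 * moves(10) + 1
moves(10) = 2 * moves(9) + 1
moves(9) = 2 * moves(8) + 1
moves(8) = 2 * moves(7) + 1
moves(7) = 2 * moves(6) + 1
moves(6) = 2 * moves(5) + 1
moves(5) = 2 * moves(4) + 1
moves(4) = 2 * moves(3) + 1
moves(3) = 2 * moves(2) + 1
moves(2) = 2 * moves(1) + 1
moves(1) = 1  (base case)
moves(2) = 2 * 1 + 1 = 3
moves(3) = 2 * 3 + 1 = 7
moves(4) = 2 * 7 + 1 = 15
moves(5) = 2 * 15 + 1 = 31
moves(6) = 2 * 31 + 1 = 63
moves(7) = 2 * 63 + 1 = 127
moves(8) = 2 * 127 + 1 = 255
moves(9) = 2 * 255 + 1 = 511
moves(10) = 2 * 511 + 1 = 1023
moves(11) = 2 * 1023 + 1 = 2047
moves(12) = 2 * 2047 + 1 = 4095
moves(13) = 2 * 4095 + 1 = 8191
moves(14) = 2 * 8191 + 1 = 16383
moves(15) = 2 * 16383 + 1 = 32767
moves(16) = 2 * 32767 + 1 = 65535
moves(17) = 2 * 65535 + 1 = 131071
moves(18) = 2 * 131071 + 1 = 262143
moves(19) = 2 * 262143 + 1 = 524287
moves(20) = 2 * 524287 + 1 = 1048575
moves(21) = 2 * 1048575 + 1 = 2097151
moves(22) = 2 * 2097151 + 1 = 4194303
moves(23) = 2 * 4194303 + 1 = 8388607
moves(24) = 2 * 8388607 + 1 = 16777215
moves(25) = 2 * 16777215 + 1 = 33554431
moves(26) = 2 * 33554431 + 1 = 67108863
moves(27) = 2 * 67108863 + 1 = 134217727
moves(28) = 2 * 134217727 + 1 = 268435455

268435455
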